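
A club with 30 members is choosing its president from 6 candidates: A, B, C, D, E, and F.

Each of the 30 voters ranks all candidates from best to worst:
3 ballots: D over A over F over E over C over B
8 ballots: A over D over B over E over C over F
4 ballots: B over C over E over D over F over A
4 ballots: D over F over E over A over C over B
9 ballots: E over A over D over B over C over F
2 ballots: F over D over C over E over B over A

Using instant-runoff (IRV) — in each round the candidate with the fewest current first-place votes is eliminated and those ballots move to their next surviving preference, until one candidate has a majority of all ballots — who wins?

Round 1: A 8, B 4, C 0, D 7, E 9, F 2. C eliminated.
Round 2: A 8, B 4, D 7, E 9, F 2. F eliminated.
Round 3: A 8, B 4, D 9, E 9. B eliminated.
Round 4: A 8, D 9, E 13. A eliminated.
Round 5: D 17, E 13. D has a majority (≥16).

D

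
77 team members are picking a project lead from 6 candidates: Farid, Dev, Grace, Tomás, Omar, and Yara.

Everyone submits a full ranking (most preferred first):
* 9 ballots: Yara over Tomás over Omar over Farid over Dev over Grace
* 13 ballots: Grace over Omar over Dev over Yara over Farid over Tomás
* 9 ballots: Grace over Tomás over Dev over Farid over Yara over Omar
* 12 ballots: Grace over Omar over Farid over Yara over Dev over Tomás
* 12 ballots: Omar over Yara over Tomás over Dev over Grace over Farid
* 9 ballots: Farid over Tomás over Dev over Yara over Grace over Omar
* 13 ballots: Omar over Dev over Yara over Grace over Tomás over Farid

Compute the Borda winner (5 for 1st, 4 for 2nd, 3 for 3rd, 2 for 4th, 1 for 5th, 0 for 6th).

Omar

Farid: 9×2 + 13×1 + 9×2 + 12×3 + 12×0 + 9×5 + 13×0 = 130
Dev: 9×1 + 13×3 + 9×3 + 12×1 + 12×2 + 9×3 + 13×4 = 190
Grace: 9×0 + 13×5 + 9×5 + 12×5 + 12×1 + 9×1 + 13×2 = 217
Tomás: 9×4 + 13×0 + 9×4 + 12×0 + 12×3 + 9×4 + 13×1 = 157
Omar: 9×3 + 13×4 + 9×0 + 12×4 + 12×5 + 9×0 + 13×5 = 252
Yara: 9×5 + 13×2 + 9×1 + 12×2 + 12×4 + 9×2 + 13×3 = 209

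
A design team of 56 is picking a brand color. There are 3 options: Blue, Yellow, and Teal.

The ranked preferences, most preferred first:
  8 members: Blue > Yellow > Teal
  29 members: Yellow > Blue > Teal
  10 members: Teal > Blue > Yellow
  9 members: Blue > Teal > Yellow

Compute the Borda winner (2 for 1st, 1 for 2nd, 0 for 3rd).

Blue: 8×2 + 29×1 + 10×1 + 9×2 = 73
Yellow: 8×1 + 29×2 + 10×0 + 9×0 = 66
Teal: 8×0 + 29×0 + 10×2 + 9×1 = 29

Blue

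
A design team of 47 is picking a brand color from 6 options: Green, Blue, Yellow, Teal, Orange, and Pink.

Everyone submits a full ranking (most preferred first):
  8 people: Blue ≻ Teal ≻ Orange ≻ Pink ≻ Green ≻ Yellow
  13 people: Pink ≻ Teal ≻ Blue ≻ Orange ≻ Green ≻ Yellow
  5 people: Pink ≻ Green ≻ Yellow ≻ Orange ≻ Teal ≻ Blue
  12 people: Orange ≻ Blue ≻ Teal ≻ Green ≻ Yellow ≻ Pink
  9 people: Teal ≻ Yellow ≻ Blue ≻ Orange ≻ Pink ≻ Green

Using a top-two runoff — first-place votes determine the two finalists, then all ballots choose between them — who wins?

Orange

Round 1 first-place votes: Green 0, Blue 8, Yellow 0, Teal 9, Orange 12, Pink 18. Pink and Orange advance.
Runoff: Pink is ranked above Orange on 18 ballots, Orange above Pink on 29.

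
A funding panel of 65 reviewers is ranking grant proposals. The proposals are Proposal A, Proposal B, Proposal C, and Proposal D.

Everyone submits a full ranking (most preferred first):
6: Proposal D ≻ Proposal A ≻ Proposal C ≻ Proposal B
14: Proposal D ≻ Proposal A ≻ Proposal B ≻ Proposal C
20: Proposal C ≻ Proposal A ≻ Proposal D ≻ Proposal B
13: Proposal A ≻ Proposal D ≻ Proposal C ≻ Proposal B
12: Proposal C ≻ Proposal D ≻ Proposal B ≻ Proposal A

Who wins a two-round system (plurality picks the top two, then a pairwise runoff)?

Round 1 first-place votes: Proposal A 13, Proposal B 0, Proposal C 32, Proposal D 20. Proposal C and Proposal D advance.
Runoff: Proposal C is ranked above Proposal D on 32 ballots, Proposal D above Proposal C on 33.

Proposal D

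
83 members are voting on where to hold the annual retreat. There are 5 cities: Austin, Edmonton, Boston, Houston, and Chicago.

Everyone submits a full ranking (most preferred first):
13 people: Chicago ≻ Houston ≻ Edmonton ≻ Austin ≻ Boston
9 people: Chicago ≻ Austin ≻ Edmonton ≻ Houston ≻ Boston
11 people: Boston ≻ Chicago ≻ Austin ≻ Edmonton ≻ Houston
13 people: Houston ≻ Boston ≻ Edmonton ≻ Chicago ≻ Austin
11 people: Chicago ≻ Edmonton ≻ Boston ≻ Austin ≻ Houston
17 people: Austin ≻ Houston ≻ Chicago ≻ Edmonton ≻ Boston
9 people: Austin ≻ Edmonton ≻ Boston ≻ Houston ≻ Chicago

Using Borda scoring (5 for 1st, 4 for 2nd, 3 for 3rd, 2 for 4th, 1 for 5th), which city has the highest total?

Chicago

Austin: 13×2 + 9×4 + 11×3 + 13×1 + 11×2 + 17×5 + 9×5 = 260
Edmonton: 13×3 + 9×3 + 11×2 + 13×3 + 11×4 + 17×2 + 9×4 = 241
Boston: 13×1 + 9×1 + 11×5 + 13×4 + 11×3 + 17×1 + 9×3 = 206
Houston: 13×4 + 9×2 + 11×1 + 13×5 + 11×1 + 17×4 + 9×2 = 243
Chicago: 13×5 + 9×5 + 11×4 + 13×2 + 11×5 + 17×3 + 9×1 = 295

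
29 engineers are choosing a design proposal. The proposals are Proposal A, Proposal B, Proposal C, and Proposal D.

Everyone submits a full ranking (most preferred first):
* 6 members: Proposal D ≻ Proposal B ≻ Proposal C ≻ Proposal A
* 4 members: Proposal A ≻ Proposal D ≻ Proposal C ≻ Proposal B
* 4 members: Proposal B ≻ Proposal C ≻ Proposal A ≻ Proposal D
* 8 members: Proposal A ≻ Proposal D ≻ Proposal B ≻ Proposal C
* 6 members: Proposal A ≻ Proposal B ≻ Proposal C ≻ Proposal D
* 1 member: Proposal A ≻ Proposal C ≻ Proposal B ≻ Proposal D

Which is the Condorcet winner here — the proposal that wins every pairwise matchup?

Proposal A vs Proposal B: 19–10
Proposal A vs Proposal C: 19–10
Proposal A vs Proposal D: 23–6
Proposal A beats every other proposal.

Proposal A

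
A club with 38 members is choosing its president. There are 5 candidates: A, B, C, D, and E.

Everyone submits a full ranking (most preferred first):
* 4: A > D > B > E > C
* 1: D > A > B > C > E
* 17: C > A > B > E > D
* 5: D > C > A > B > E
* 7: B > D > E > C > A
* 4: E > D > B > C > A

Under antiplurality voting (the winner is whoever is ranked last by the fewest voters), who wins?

B

Last-place votes: A 11, B 0, C 4, D 17, E 6.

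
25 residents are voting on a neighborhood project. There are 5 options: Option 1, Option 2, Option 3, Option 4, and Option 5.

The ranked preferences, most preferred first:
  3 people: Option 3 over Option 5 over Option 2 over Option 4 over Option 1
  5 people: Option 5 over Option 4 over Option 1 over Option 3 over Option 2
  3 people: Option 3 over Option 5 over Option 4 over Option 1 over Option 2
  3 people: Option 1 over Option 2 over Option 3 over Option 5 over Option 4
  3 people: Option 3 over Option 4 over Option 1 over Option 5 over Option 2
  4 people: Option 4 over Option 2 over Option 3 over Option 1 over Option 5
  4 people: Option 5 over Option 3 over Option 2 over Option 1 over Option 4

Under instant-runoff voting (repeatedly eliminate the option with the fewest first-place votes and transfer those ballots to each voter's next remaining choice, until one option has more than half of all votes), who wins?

Round 1: Option 1 3, Option 2 0, Option 3 9, Option 4 4, Option 5 9. Option 2 eliminated.
Round 2: Option 1 3, Option 3 9, Option 4 4, Option 5 9. Option 1 eliminated.
Round 3: Option 3 12, Option 4 4, Option 5 9. Option 4 eliminated.
Round 4: Option 3 16, Option 5 9. Option 3 has a majority (≥13).

Option 3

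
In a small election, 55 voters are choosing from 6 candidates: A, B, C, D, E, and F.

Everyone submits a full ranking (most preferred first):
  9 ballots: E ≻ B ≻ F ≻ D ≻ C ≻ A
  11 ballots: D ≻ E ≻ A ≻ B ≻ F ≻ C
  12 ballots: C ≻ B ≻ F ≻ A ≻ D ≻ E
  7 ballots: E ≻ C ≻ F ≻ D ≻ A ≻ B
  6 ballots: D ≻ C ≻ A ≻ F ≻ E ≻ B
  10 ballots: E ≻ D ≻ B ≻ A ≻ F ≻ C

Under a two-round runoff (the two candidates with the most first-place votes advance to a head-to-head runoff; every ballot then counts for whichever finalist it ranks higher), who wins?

Round 1 first-place votes: A 0, B 0, C 12, D 17, E 26, F 0. E and D advance.
Runoff: E is ranked above D on 26 ballots, D above E on 29.

D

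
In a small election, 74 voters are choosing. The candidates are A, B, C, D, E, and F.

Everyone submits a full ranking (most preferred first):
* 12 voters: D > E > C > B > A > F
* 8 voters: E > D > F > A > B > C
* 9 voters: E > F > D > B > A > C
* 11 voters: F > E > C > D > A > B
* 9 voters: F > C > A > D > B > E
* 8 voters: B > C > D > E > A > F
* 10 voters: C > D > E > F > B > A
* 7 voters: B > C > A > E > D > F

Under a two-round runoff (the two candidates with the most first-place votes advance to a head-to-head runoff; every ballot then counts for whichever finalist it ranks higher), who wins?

Round 1 first-place votes: A 0, B 15, C 10, D 12, E 17, F 20. F and E advance.
Runoff: F is ranked above E on 20 ballots, E above F on 54.

E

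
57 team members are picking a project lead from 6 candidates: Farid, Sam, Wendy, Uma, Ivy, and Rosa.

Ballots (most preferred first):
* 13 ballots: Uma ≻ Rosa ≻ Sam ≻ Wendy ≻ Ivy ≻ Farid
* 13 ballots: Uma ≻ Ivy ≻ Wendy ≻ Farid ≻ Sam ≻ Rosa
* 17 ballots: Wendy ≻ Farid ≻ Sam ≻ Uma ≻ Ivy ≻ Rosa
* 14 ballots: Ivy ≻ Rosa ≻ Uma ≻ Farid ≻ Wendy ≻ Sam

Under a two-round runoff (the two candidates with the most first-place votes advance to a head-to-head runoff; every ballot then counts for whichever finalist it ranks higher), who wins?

Uma

Round 1 first-place votes: Farid 0, Sam 0, Wendy 17, Uma 26, Ivy 14, Rosa 0. Uma and Wendy advance.
Runoff: Uma is ranked above Wendy on 40 ballots, Wendy above Uma on 17.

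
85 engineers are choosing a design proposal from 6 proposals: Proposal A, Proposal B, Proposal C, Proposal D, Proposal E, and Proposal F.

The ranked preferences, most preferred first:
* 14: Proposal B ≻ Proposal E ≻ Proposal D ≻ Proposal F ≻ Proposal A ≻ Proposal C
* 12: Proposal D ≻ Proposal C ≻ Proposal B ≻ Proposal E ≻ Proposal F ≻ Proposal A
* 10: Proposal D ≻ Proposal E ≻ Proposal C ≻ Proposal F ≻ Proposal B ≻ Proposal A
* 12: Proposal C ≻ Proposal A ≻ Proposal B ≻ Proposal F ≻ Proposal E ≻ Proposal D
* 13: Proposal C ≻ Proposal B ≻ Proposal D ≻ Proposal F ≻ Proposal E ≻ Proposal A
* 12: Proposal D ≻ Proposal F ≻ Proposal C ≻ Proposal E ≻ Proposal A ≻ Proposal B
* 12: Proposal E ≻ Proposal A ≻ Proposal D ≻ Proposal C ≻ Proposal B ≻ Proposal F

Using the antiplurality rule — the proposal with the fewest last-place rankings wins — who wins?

Last-place votes: Proposal A 35, Proposal B 12, Proposal C 14, Proposal D 12, Proposal E 0, Proposal F 12.

Proposal E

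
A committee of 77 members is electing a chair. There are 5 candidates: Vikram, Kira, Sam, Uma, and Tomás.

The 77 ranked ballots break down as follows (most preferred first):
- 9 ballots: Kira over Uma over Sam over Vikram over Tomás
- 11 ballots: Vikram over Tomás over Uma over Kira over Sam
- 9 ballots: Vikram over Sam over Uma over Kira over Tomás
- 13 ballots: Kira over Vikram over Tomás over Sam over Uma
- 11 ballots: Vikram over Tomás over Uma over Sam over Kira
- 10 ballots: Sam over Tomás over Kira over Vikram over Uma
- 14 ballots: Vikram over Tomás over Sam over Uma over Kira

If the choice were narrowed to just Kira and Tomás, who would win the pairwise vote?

Tomás

Kira is ranked above Tomás on 31 ballots; Tomás above Kira on 46.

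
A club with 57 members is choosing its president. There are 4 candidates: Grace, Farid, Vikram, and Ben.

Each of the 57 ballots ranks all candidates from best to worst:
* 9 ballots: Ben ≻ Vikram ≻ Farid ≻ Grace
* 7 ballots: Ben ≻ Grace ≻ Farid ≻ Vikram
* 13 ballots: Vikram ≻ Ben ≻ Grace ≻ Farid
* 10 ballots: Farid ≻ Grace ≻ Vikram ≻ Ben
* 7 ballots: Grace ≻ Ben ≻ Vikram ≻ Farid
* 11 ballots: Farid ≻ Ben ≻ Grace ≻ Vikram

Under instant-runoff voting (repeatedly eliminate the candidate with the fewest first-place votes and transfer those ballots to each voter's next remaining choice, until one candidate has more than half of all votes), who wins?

Ben

Round 1: Grace 7, Farid 21, Vikram 13, Ben 16. Grace eliminated.
Round 2: Farid 21, Vikram 13, Ben 23. Vikram eliminated.
Round 3: Farid 21, Ben 36. Ben has a majority (≥29).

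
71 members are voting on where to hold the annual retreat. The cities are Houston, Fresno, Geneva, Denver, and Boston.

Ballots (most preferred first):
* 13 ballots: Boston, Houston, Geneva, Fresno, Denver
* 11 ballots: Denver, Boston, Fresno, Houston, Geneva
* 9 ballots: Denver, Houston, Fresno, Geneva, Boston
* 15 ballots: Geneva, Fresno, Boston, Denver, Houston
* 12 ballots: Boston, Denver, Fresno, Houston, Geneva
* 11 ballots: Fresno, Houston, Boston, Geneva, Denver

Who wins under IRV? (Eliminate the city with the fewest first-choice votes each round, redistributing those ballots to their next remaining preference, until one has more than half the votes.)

Boston

Round 1: Houston 0, Fresno 11, Geneva 15, Denver 20, Boston 25. Houston eliminated.
Round 2: Fresno 11, Geneva 15, Denver 20, Boston 25. Fresno eliminated.
Round 3: Geneva 15, Denver 20, Boston 36. Boston has a majority (≥36).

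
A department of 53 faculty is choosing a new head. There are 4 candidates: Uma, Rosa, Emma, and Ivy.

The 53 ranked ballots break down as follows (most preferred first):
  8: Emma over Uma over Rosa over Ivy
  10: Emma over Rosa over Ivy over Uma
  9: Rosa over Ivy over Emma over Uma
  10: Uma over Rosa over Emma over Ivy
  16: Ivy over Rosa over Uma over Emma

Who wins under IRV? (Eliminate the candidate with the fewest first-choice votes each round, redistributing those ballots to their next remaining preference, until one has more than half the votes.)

Round 1: Uma 10, Rosa 9, Emma 18, Ivy 16. Rosa eliminated.
Round 2: Uma 10, Emma 18, Ivy 25. Uma eliminated.
Round 3: Emma 28, Ivy 25. Emma has a majority (≥27).

Emma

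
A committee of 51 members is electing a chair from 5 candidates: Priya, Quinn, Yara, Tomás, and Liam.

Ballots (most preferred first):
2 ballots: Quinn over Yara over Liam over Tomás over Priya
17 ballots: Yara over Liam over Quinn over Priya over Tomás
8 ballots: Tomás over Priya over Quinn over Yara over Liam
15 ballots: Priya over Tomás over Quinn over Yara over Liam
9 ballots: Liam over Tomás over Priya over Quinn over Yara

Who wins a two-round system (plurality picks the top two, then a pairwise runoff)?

Priya

Round 1 first-place votes: Priya 15, Quinn 2, Yara 17, Tomás 8, Liam 9. Yara and Priya advance.
Runoff: Yara is ranked above Priya on 19 ballots, Priya above Yara on 32.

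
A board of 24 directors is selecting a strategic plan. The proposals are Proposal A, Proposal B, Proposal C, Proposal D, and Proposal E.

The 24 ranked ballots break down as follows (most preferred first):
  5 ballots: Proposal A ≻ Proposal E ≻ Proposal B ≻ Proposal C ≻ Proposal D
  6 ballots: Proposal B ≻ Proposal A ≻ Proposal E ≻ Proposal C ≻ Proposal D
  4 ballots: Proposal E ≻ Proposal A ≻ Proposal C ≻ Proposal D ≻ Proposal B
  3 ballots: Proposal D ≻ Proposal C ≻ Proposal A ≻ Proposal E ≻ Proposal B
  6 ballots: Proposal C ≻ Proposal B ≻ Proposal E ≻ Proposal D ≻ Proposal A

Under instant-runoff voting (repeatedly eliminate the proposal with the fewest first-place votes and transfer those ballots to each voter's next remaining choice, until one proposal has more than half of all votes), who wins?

Proposal A

Round 1: Proposal A 5, Proposal B 6, Proposal C 6, Proposal D 3, Proposal E 4. Proposal D eliminated.
Round 2: Proposal A 5, Proposal B 6, Proposal C 9, Proposal E 4. Proposal E eliminated.
Round 3: Proposal A 9, Proposal B 6, Proposal C 9. Proposal B eliminated.
Round 4: Proposal A 15, Proposal C 9. Proposal A has a majority (≥13).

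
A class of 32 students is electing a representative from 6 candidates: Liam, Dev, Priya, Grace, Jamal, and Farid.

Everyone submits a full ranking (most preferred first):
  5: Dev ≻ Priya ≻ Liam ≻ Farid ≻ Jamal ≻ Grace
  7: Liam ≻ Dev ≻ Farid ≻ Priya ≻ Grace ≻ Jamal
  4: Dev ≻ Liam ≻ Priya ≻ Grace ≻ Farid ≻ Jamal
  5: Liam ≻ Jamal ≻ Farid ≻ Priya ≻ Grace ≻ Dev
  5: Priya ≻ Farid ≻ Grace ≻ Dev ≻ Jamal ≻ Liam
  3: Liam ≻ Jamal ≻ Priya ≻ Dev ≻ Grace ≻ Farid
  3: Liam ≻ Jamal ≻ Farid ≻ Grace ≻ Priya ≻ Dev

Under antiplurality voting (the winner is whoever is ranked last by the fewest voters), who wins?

Priya

Last-place votes: Liam 5, Dev 8, Priya 0, Grace 5, Jamal 11, Farid 3.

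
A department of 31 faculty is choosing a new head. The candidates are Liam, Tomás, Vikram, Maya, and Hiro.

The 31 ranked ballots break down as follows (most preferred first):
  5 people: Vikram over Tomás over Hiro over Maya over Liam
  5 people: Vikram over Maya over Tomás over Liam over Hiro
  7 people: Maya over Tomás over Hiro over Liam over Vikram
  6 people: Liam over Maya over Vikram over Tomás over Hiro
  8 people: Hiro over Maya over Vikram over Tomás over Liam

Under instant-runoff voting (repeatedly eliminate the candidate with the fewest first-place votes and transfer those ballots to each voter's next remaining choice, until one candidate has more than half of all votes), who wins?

Round 1: Liam 6, Tomás 0, Vikram 10, Maya 7, Hiro 8. Tomás eliminated.
Round 2: Liam 6, Vikram 10, Maya 7, Hiro 8. Liam eliminated.
Round 3: Vikram 10, Maya 13, Hiro 8. Hiro eliminated.
Round 4: Vikram 10, Maya 21. Maya has a majority (≥16).

Maya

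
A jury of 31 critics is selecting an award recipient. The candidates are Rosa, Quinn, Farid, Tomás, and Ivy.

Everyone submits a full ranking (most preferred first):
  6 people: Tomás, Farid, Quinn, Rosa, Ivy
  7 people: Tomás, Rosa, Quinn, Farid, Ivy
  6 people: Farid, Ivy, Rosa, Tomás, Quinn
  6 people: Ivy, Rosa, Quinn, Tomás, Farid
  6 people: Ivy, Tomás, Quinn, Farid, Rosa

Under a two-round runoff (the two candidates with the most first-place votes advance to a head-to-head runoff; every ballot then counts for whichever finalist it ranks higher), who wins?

Round 1 first-place votes: Rosa 0, Quinn 0, Farid 6, Tomás 13, Ivy 12. Tomás and Ivy advance.
Runoff: Tomás is ranked above Ivy on 13 ballots, Ivy above Tomás on 18.

Ivy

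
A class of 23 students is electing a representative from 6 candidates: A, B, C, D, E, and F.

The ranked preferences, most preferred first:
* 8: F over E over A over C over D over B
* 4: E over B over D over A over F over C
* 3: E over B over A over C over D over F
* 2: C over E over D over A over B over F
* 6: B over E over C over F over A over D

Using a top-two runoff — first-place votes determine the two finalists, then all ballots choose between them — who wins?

E

Round 1 first-place votes: A 0, B 6, C 2, D 0, E 7, F 8. F and E advance.
Runoff: F is ranked above E on 8 ballots, E above F on 15.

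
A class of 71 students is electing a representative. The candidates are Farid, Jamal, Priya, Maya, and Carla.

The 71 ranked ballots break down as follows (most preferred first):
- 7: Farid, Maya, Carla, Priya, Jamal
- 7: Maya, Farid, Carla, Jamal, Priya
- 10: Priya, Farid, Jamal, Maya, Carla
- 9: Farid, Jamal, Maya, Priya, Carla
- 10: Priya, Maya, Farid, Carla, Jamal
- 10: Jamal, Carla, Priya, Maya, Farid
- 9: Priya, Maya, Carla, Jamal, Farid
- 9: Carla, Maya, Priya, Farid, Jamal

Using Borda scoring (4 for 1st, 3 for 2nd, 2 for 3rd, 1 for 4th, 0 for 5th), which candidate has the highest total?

Farid: 7×4 + 7×3 + 10×3 + 9×4 + 10×2 + 10×0 + 9×0 + 9×1 = 144
Jamal: 7×0 + 7×1 + 10×2 + 9×3 + 10×0 + 10×4 + 9×1 + 9×0 = 103
Priya: 7×1 + 7×0 + 10×4 + 9×1 + 10×4 + 10×2 + 9×4 + 9×2 = 170
Maya: 7×3 + 7×4 + 10×1 + 9×2 + 10×3 + 10×1 + 9×3 + 9×3 = 171
Carla: 7×2 + 7×2 + 10×0 + 9×0 + 10×1 + 10×3 + 9×2 + 9×4 = 122

Maya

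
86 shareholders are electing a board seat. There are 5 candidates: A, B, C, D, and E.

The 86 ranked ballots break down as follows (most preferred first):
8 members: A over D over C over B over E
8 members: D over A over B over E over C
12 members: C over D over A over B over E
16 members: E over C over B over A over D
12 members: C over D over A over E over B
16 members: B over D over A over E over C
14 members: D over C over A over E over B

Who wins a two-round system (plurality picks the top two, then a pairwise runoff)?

D

Round 1 first-place votes: A 8, B 16, C 24, D 22, E 16. C and D advance.
Runoff: C is ranked above D on 40 ballots, D above C on 46.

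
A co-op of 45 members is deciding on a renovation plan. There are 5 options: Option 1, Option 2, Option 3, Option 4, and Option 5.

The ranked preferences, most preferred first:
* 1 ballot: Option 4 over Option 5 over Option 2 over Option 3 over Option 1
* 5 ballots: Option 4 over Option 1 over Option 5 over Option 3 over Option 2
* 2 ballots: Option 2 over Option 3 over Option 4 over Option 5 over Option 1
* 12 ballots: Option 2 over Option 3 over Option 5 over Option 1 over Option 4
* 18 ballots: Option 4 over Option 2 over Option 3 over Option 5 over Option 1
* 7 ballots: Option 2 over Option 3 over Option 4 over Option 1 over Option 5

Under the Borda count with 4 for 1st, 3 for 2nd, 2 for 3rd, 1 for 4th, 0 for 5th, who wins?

Option 1: 1×0 + 5×3 + 2×0 + 12×1 + 18×0 + 7×1 = 34
Option 2: 1×2 + 5×0 + 2×4 + 12×4 + 18×3 + 7×4 = 140
Option 3: 1×1 + 5×1 + 2×3 + 12×3 + 18×2 + 7×3 = 105
Option 4: 1×4 + 5×4 + 2×2 + 12×0 + 18×4 + 7×2 = 114
Option 5: 1×3 + 5×2 + 2×1 + 12×2 + 18×1 + 7×0 = 57

Option 2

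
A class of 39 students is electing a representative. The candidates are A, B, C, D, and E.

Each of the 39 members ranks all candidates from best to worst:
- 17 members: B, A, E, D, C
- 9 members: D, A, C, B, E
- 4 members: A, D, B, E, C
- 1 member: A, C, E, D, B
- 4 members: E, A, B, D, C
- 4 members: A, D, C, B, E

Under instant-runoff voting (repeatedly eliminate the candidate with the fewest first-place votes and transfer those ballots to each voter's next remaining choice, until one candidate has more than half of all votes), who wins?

A

Round 1: A 9, B 17, C 0, D 9, E 4. C eliminated.
Round 2: A 9, B 17, D 9, E 4. E eliminated.
Round 3: A 13, B 17, D 9. D eliminated.
Round 4: A 22, B 17. A has a majority (≥20).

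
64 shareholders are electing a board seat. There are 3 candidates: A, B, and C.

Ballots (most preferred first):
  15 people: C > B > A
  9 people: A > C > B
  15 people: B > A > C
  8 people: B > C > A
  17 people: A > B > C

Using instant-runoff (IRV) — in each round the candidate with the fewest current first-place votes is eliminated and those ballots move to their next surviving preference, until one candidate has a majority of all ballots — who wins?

Round 1: A 26, B 23, C 15. C eliminated.
Round 2: A 26, B 38. B has a majority (≥33).

B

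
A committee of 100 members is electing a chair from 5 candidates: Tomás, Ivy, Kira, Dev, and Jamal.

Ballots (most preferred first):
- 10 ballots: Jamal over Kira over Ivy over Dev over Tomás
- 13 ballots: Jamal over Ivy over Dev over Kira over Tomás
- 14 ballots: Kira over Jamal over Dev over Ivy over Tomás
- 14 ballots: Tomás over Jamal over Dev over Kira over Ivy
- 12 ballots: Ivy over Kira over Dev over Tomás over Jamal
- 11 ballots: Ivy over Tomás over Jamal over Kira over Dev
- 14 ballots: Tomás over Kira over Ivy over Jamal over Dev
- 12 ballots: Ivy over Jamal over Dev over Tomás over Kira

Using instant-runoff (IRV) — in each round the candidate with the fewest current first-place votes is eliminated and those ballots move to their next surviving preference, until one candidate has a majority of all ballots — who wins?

Jamal

Round 1: Tomás 28, Ivy 35, Kira 14, Dev 0, Jamal 23. Dev eliminated.
Round 2: Tomás 28, Ivy 35, Kira 14, Jamal 23. Kira eliminated.
Round 3: Tomás 28, Ivy 35, Jamal 37. Tomás eliminated.
Round 4: Ivy 49, Jamal 51. Jamal has a majority (≥51).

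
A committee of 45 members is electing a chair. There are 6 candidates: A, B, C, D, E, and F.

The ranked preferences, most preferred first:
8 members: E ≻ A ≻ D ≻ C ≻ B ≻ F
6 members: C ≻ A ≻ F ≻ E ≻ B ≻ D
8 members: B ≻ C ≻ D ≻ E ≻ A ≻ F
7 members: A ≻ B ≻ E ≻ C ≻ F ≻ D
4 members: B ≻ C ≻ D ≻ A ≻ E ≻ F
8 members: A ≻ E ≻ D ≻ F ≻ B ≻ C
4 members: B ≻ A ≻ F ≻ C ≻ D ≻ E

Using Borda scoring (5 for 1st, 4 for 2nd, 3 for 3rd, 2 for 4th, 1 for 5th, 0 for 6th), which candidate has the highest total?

A: 8×4 + 6×4 + 8×1 + 7×5 + 4×2 + 8×5 + 4×4 = 163
B: 8×1 + 6×1 + 8×5 + 7×4 + 4×5 + 8×1 + 4×5 = 130
C: 8×2 + 6×5 + 8×4 + 7×2 + 4×4 + 8×0 + 4×2 = 116
D: 8×3 + 6×0 + 8×3 + 7×0 + 4×3 + 8×3 + 4×1 = 88
E: 8×5 + 6×2 + 8×2 + 7×3 + 4×1 + 8×4 + 4×0 = 125
F: 8×0 + 6×3 + 8×0 + 7×1 + 4×0 + 8×2 + 4×3 = 53

A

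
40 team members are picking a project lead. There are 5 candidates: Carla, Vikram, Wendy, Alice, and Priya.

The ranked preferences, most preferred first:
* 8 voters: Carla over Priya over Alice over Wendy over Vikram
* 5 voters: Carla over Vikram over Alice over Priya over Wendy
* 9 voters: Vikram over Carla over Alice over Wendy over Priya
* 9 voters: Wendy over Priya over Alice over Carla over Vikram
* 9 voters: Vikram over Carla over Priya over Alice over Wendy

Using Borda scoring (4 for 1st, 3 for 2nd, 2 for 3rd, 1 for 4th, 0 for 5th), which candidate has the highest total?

Carla: 8×4 + 5×4 + 9×3 + 9×1 + 9×3 = 115
Vikram: 8×0 + 5×3 + 9×4 + 9×0 + 9×4 = 87
Wendy: 8×1 + 5×0 + 9×1 + 9×4 + 9×0 = 53
Alice: 8×2 + 5×2 + 9×2 + 9×2 + 9×1 = 71
Priya: 8×3 + 5×1 + 9×0 + 9×3 + 9×2 = 74

Carla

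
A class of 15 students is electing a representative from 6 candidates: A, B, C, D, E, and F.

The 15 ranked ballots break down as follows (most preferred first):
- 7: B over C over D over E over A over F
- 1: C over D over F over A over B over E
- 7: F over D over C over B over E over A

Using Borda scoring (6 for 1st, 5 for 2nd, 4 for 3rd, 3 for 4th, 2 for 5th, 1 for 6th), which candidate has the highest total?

C

A: 7×2 + 1×3 + 7×1 = 24
B: 7×6 + 1×2 + 7×3 = 65
C: 7×5 + 1×6 + 7×4 = 69
D: 7×4 + 1×5 + 7×5 = 68
E: 7×3 + 1×1 + 7×2 = 36
F: 7×1 + 1×4 + 7×6 = 53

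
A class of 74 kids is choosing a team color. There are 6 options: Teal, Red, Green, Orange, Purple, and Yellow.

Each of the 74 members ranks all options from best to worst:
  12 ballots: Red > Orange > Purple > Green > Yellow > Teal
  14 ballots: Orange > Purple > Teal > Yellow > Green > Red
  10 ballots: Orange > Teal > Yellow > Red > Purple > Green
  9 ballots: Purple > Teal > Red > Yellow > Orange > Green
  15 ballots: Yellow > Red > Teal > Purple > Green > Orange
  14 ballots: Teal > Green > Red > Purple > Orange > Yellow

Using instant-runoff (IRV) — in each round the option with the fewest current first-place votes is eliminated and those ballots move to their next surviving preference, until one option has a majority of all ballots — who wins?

Teal

Round 1: Teal 14, Red 12, Green 0, Orange 24, Purple 9, Yellow 15. Green eliminated.
Round 2: Teal 14, Red 12, Orange 24, Purple 9, Yellow 15. Purple eliminated.
Round 3: Teal 23, Red 12, Orange 24, Yellow 15. Red eliminated.
Round 4: Teal 23, Orange 36, Yellow 15. Yellow eliminated.
Round 5: Teal 38, Orange 36. Teal has a majority (≥38).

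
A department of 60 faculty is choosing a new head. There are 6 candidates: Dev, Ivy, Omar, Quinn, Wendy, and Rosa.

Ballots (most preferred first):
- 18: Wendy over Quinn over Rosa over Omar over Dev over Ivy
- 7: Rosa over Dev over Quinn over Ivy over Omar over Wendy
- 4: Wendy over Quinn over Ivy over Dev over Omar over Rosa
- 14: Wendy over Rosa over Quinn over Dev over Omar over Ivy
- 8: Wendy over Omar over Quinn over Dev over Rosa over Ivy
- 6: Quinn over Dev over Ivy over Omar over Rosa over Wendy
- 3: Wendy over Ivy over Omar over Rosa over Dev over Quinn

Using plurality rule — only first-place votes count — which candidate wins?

First-place votes: Dev 0, Ivy 0, Omar 0, Quinn 6, Wendy 47, Rosa 7.

Wendy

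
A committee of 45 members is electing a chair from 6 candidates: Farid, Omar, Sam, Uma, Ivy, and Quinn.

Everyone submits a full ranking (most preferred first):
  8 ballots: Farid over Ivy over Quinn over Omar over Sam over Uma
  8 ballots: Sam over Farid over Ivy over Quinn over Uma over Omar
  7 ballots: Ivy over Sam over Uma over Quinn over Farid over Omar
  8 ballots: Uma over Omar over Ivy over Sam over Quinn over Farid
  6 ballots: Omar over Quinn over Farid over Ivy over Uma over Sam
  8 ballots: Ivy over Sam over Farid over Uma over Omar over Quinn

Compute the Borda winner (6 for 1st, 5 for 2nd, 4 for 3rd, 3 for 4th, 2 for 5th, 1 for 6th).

Farid: 8×6 + 8×5 + 7×2 + 8×1 + 6×4 + 8×4 = 166
Omar: 8×3 + 8×1 + 7×1 + 8×5 + 6×6 + 8×2 = 131
Sam: 8×2 + 8×6 + 7×5 + 8×3 + 6×1 + 8×5 = 169
Uma: 8×1 + 8×2 + 7×4 + 8×6 + 6×2 + 8×3 = 136
Ivy: 8×5 + 8×4 + 7×6 + 8×4 + 6×3 + 8×6 = 212
Quinn: 8×4 + 8×3 + 7×3 + 8×2 + 6×5 + 8×1 = 131

Ivy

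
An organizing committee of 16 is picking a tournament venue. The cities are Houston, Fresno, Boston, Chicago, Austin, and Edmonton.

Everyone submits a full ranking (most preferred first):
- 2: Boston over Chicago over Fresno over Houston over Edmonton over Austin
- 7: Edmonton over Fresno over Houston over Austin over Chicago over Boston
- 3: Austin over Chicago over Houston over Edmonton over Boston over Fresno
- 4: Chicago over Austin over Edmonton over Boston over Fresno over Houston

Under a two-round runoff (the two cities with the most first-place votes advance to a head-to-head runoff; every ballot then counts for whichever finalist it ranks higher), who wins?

Chicago

Round 1 first-place votes: Houston 0, Fresno 0, Boston 2, Chicago 4, Austin 3, Edmonton 7. Edmonton and Chicago advance.
Runoff: Edmonton is ranked above Chicago on 7 ballots, Chicago above Edmonton on 9.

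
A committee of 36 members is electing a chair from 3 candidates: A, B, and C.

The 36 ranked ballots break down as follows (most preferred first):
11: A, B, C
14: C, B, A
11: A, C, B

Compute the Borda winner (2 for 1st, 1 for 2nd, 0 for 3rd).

A

A: 11×2 + 14×0 + 11×2 = 44
B: 11×1 + 14×1 + 11×0 = 25
C: 11×0 + 14×2 + 11×1 = 39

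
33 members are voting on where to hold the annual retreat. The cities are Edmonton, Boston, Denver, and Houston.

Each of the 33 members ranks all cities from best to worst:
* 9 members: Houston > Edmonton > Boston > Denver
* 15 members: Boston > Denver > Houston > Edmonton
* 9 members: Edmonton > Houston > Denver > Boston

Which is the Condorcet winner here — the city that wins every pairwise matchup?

Houston vs Edmonton: 24–9
Houston vs Boston: 18–15
Houston vs Denver: 18–15
Houston beats every other city.

Houston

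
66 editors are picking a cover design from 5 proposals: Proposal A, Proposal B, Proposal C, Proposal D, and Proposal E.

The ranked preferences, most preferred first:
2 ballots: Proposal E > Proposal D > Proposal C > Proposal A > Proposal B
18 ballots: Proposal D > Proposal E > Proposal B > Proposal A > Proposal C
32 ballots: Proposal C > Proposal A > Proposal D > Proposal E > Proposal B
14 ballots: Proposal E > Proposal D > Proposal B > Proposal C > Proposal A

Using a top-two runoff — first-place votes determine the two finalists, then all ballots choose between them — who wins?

Proposal D

Round 1 first-place votes: Proposal A 0, Proposal B 0, Proposal C 32, Proposal D 18, Proposal E 16. Proposal C and Proposal D advance.
Runoff: Proposal C is ranked above Proposal D on 32 ballots, Proposal D above Proposal C on 34.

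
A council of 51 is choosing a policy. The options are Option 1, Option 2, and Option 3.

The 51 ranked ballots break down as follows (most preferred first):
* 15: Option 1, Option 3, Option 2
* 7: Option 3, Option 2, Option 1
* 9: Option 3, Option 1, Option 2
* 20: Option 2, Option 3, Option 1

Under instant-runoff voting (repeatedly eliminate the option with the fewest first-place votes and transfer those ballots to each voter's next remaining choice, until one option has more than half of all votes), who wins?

Option 3

Round 1: Option 1 15, Option 2 20, Option 3 16. Option 1 eliminated.
Round 2: Option 2 20, Option 3 31. Option 3 has a majority (≥26).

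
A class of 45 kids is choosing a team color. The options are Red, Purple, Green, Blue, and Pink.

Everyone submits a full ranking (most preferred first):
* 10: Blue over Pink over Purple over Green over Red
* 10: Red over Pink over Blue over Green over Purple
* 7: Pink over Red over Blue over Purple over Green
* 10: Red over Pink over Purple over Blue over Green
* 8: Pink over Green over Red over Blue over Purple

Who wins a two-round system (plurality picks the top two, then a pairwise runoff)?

Pink

Round 1 first-place votes: Red 20, Purple 0, Green 0, Blue 10, Pink 15. Red and Pink advance.
Runoff: Red is ranked above Pink on 20 ballots, Pink above Red on 25.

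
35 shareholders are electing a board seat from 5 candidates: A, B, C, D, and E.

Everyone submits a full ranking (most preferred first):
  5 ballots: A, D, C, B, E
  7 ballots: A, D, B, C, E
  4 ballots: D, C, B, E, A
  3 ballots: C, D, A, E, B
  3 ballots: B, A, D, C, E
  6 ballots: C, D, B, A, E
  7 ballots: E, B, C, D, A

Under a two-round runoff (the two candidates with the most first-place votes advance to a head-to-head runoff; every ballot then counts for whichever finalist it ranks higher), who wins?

Round 1 first-place votes: A 12, B 3, C 9, D 4, E 7. A and C advance.
Runoff: A is ranked above C on 15 ballots, C above A on 20.

C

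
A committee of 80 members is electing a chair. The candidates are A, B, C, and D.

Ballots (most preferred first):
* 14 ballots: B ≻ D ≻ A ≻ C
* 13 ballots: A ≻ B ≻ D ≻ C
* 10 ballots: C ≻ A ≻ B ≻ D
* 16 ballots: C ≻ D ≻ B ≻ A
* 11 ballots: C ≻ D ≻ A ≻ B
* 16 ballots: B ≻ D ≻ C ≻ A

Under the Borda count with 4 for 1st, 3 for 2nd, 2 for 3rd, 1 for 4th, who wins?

A: 14×2 + 13×4 + 10×3 + 16×1 + 11×2 + 16×1 = 164
B: 14×4 + 13×3 + 10×2 + 16×2 + 11×1 + 16×4 = 222
C: 14×1 + 13×1 + 10×4 + 16×4 + 11×4 + 16×2 = 207
D: 14×3 + 13×2 + 10×1 + 16×3 + 11×3 + 16×3 = 207

B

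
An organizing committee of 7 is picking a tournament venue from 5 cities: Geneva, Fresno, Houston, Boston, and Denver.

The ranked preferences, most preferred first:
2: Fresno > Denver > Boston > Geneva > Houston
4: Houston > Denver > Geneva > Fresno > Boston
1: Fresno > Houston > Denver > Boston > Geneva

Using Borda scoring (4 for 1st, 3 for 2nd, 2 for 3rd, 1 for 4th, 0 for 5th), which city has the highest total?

Geneva: 2×1 + 4×2 + 1×0 = 10
Fresno: 2×4 + 4×1 + 1×4 = 16
Houston: 2×0 + 4×4 + 1×3 = 19
Boston: 2×2 + 4×0 + 1×1 = 5
Denver: 2×3 + 4×3 + 1×2 = 20

Denver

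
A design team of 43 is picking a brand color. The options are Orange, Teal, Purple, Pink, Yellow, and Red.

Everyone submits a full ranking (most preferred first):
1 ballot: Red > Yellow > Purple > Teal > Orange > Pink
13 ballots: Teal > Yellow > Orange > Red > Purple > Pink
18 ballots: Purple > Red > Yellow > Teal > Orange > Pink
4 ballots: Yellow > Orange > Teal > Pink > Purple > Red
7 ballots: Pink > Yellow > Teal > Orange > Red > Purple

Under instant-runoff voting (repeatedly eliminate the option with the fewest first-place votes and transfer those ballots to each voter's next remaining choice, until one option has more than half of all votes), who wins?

Round 1: Orange 0, Teal 13, Purple 18, Pink 7, Yellow 4, Red 1. Orange eliminated.
Round 2: Teal 13, Purple 18, Pink 7, Yellow 4, Red 1. Red eliminated.
Round 3: Teal 13, Purple 18, Pink 7, Yellow 5. Yellow eliminated.
Round 4: Teal 17, Purple 19, Pink 7. Pink eliminated.
Round 5: Teal 24, Purple 19. Teal has a majority (≥22).

Teal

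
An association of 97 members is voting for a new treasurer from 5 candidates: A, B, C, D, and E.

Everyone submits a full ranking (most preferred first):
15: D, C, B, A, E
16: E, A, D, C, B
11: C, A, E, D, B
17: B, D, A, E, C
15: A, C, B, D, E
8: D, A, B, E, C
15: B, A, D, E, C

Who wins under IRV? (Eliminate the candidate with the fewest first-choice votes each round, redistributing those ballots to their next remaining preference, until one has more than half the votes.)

Round 1: A 15, B 32, C 11, D 23, E 16. C eliminated.
Round 2: A 26, B 32, D 23, E 16. E eliminated.
Round 3: A 42, B 32, D 23. D eliminated.
Round 4: A 50, B 47. A has a majority (≥49).

A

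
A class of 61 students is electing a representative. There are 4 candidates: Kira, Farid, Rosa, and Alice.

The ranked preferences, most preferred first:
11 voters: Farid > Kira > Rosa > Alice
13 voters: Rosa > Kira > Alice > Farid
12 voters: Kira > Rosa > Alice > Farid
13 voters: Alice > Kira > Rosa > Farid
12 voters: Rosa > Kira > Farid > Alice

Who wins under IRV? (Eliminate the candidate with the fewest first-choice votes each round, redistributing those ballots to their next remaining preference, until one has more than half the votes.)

Kira

Round 1: Kira 12, Farid 11, Rosa 25, Alice 13. Farid eliminated.
Round 2: Kira 23, Rosa 25, Alice 13. Alice eliminated.
Round 3: Kira 36, Rosa 25. Kira has a majority (≥31).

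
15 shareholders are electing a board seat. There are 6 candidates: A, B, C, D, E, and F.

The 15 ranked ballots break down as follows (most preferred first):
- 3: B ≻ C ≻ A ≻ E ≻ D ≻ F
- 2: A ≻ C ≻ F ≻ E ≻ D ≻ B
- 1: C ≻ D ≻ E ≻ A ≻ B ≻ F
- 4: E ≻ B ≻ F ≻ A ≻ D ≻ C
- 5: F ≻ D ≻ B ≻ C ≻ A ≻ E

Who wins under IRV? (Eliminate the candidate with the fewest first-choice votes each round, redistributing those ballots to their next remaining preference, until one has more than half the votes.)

Round 1: A 2, B 3, C 1, D 0, E 4, F 5. D eliminated.
Round 2: A 2, B 3, C 1, E 4, F 5. C eliminated.
Round 3: A 2, B 3, E 5, F 5. A eliminated.
Round 4: B 3, E 5, F 7. B eliminated.
Round 5: E 8, F 7. E has a majority (≥8).

E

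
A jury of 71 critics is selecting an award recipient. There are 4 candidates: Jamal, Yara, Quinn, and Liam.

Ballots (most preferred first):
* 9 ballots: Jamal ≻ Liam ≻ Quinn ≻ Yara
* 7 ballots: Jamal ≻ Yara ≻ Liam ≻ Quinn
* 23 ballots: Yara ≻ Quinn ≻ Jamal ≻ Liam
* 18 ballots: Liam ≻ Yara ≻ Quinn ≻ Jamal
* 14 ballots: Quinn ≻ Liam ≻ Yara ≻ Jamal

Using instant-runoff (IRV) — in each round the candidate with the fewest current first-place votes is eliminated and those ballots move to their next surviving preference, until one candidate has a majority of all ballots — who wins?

Round 1: Jamal 16, Yara 23, Quinn 14, Liam 18. Quinn eliminated.
Round 2: Jamal 16, Yara 23, Liam 32. Jamal eliminated.
Round 3: Yara 30, Liam 41. Liam has a majority (≥36).

Liam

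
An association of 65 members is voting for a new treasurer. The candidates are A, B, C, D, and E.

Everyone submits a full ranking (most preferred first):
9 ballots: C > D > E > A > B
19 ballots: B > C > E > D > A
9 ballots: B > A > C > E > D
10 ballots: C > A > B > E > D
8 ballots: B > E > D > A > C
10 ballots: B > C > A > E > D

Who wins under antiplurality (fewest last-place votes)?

E

Last-place votes: A 19, B 9, C 8, D 29, E 0.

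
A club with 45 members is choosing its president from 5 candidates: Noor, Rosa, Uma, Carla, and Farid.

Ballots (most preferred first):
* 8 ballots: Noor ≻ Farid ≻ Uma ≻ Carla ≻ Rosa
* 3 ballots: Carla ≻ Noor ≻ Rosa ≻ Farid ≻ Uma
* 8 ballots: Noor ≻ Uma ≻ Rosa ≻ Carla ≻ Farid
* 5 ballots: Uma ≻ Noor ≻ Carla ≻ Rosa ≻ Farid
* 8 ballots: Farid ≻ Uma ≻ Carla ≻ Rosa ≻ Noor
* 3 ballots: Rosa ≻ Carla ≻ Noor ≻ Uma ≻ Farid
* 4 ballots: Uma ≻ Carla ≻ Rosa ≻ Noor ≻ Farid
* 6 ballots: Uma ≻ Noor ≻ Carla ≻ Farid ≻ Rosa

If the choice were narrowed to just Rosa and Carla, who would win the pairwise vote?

Carla

Rosa is ranked above Carla on 11 ballots; Carla above Rosa on 34.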